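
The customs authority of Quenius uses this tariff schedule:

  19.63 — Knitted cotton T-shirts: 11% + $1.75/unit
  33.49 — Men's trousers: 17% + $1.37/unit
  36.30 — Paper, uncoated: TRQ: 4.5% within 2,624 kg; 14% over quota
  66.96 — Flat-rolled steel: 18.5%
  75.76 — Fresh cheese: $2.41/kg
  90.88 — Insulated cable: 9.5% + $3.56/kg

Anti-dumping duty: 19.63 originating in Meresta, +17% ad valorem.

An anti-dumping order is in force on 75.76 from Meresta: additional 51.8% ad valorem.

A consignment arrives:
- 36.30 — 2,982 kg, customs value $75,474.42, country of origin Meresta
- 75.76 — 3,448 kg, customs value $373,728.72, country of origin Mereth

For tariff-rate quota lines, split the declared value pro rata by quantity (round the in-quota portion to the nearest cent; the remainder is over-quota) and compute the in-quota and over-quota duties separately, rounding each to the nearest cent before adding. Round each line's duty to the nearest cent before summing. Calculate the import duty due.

$12,566.82

Line 1 (36.30, Meresta, 2,982 kg, $75,474.42):
Code 36.30 is under a tariff-rate quota (threshold 2,624 kg). In-quota: 2,624 kg at 4.5%; over-quota: 358 kg at 14%.
Pro-rata value split: in-quota = $75,474.42 × 2,624/2,982 = $66,413.44; over-quota = $75,474.42 − $66,413.44 = $9,060.98.
In-quota duty = $66,413.44 × 4.5% = $2,988.60. Over-quota duty = $9,060.98 × 14% = $1,268.54.
Line duty = $2,988.60 + $1,268.54 = $4,257.14.
Line 2 (75.76, Mereth, 3,448 kg, $373,728.72):
Base rate for 75.76 is $2.41/kg.
The additional-duty order on 75.76 targets Meresta, not Mereth; it does not apply.
Duty = 3,448 × $2.41 = $8,309.68.
Total = $4,257.14 + $8,309.68 = $12,566.82.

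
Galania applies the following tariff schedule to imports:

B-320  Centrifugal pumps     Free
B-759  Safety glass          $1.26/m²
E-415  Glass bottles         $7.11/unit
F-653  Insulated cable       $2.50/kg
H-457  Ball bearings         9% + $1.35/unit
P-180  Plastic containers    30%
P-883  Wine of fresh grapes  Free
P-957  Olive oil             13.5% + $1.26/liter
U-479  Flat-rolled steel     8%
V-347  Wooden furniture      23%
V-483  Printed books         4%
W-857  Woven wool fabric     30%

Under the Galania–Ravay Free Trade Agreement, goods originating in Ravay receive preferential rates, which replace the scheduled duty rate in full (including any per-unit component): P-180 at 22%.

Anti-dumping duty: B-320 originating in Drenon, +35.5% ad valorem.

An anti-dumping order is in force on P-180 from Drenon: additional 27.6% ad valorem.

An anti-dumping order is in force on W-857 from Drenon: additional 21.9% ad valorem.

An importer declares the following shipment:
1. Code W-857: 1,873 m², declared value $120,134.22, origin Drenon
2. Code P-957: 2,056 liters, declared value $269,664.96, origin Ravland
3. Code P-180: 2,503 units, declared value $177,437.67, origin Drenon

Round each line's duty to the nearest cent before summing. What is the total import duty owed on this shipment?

$203,549.09

Line 1 (W-857, Drenon, 1,873 m², $120,134.22):
Base rate for W-857 is 30%.
Additional duty on W-857 from Drenon: +21.9%. Applied ad valorem rate: 30% + 21.9% = 51.9%.
Duty = $120,134.22 × 51.9% = $62,349.66.
Line 2 (P-957, Ravland, 2,056 liters, $269,664.96):
Base rate for P-957 is 13.5% + $1.26/liter.
Duty = $269,664.96 × 13.5% + 2,056 × $1.26 = $38,995.33.
Line 3 (P-180, Drenon, 2,503 units, $177,437.67):
Base rate for P-180 is 30%.
P-180 has an FTA preferential rate, but origin Drenon is not Ravay; base rate stands.
Additional duty on P-180 from Drenon: +27.6%. Applied ad valorem rate: 30% + 27.6% = 57.6%.
Duty = $177,437.67 × 57.6% = $102,204.10.
Total = $62,349.66 + $38,995.33 + $102,204.10 = $203,549.09.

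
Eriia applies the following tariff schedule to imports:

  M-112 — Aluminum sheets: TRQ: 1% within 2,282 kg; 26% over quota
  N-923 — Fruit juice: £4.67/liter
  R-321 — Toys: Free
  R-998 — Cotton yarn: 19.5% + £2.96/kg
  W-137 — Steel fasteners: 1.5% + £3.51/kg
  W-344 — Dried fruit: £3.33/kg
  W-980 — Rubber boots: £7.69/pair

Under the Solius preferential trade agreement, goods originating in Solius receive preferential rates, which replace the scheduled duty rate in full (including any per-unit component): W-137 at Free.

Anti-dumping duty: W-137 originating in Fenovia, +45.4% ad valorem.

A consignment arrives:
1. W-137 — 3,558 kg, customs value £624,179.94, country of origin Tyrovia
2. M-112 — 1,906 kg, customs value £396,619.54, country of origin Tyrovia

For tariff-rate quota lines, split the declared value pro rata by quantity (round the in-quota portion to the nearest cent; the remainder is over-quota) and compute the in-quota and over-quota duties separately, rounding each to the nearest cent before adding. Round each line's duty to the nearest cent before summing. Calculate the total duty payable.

Line 1 (W-137, Tyrovia, 3,558 kg, £624,179.94):
Base rate for W-137 is 1.5% + £3.51/kg.
W-137 has an FTA preferential rate, but origin Tyrovia is not Solius; base rate stands.
The additional-duty order on W-137 targets Fenovia, not Tyrovia; it does not apply.
Duty = £624,179.94 × 1.5% + 3,558 × £3.51 = £21,851.28.
Line 2 (M-112, Tyrovia, 1,906 kg, £396,619.54):
Code M-112 is under a tariff-rate quota (threshold 2,282 kg). Quantity 1,906 kg is within the quota, so the in-quota rate 1% applies to the full value.
Duty = £396,619.54 × 1% = £3,966.20.
Total = £21,851.28 + £3,966.20 = £25,817.48.

£25,817.48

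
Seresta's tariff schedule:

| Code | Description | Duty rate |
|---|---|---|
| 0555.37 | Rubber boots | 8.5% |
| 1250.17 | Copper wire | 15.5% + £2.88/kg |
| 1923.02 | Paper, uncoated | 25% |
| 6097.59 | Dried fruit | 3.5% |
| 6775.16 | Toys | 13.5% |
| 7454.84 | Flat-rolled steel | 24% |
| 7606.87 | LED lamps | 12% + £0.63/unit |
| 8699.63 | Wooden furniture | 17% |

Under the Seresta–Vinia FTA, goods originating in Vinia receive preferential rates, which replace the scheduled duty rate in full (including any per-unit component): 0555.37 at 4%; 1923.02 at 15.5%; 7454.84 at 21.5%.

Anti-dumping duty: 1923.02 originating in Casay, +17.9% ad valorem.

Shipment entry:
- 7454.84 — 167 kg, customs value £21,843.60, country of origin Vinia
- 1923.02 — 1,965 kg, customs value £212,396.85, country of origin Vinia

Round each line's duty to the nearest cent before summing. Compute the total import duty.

Line 1 (7454.84, Vinia, 167 kg, £21,843.60):
Base rate for 7454.84 is 24%.
Origin Vinia qualifies under the Seresta–Vinia agreement and 7454.84 is covered: preferential rate 21.5% applies instead.
Duty = £21,843.60 × 21.5% = £4,696.37.
Line 2 (1923.02, Vinia, 1,965 kg, £212,396.85):
Base rate for 1923.02 is 25%.
Origin Vinia qualifies under the Seresta–Vinia agreement and 1923.02 is covered: preferential rate 15.5% applies instead.
The additional-duty order on 1923.02 targets Casay, not Vinia; it does not apply.
Duty = £212,396.85 × 15.5% = £32,921.51.
Total = £4,696.37 + £32,921.51 = £37,617.88.

£37,617.88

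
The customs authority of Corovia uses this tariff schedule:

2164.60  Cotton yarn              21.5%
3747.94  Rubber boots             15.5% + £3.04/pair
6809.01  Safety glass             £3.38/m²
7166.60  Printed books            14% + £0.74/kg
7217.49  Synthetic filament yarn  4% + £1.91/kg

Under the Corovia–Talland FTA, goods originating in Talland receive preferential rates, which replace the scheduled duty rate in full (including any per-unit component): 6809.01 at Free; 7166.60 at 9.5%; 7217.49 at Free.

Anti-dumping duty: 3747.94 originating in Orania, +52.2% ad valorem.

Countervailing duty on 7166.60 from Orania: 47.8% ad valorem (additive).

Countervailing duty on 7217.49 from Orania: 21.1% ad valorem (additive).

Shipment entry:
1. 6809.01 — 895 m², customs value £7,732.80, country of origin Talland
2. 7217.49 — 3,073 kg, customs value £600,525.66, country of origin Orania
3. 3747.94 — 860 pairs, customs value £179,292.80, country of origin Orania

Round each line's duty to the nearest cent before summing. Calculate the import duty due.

Line 1 (6809.01, Talland, 895 m², £7,732.80):
Base rate for 6809.01 is £3.38/m².
Origin Talland qualifies under the Corovia–Talland agreement and 6809.01 is covered: preferential rate Free applies instead.
Duty = £7,732.80 × 0% = £0.00.
Line 2 (7217.49, Orania, 3,073 kg, £600,525.66):
Base rate for 7217.49 is 4% + £1.91/kg.
7217.49 has an FTA preferential rate, but origin Orania is not Talland; base rate stands.
Additional duty on 7217.49 from Orania: +21.1%. Applied ad valorem rate: 4% + 21.1% = 25.1%.
Duty = £600,525.66 × 25.1% + 3,073 × £1.91 = £156,601.37.
Line 3 (3747.94, Orania, 860 pairs, £179,292.80):
Base rate for 3747.94 is 15.5% + £3.04/pair.
Additional duty on 3747.94 from Orania: +52.2%. Applied ad valorem rate: 15.5% + 52.2% = 67.7%.
Duty = £179,292.80 × 67.7% + 860 × £3.04 = £123,995.63.
Total = £0.00 + £156,601.37 + £123,995.63 = £280,597.00.

£280,597.00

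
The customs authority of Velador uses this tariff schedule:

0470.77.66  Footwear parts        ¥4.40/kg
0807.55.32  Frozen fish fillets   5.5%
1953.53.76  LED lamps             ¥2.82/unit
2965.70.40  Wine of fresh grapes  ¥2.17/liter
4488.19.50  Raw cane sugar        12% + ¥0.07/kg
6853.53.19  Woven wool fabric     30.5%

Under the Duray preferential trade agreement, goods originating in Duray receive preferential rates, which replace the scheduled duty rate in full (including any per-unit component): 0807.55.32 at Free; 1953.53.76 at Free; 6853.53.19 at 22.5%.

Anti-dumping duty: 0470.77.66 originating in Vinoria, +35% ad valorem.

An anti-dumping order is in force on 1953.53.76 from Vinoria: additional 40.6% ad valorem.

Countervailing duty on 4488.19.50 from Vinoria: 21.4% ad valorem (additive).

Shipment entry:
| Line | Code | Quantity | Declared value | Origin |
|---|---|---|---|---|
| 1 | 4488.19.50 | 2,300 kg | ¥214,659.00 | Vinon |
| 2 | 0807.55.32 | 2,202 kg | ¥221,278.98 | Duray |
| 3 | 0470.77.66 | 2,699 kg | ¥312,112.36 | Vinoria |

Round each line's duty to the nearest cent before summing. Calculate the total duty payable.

Line 1 (4488.19.50, Vinon, 2,300 kg, ¥214,659.00):
Base rate for 4488.19.50 is 12% + ¥0.07/kg.
The additional-duty order on 4488.19.50 targets Vinoria, not Vinon; it does not apply.
Duty = ¥214,659.00 × 12% + 2,300 × ¥0.07 = ¥25,920.08.
Line 2 (0807.55.32, Duray, 2,202 kg, ¥221,278.98):
Base rate for 0807.55.32 is 5.5%.
Origin Duray qualifies under the Velador–Duray agreement and 0807.55.32 is covered: preferential rate Free applies instead.
Duty = ¥221,278.98 × 0% = ¥0.00.
Line 3 (0470.77.66, Vinoria, 2,699 kg, ¥312,112.36):
Base rate for 0470.77.66 is ¥4.40/kg.
Additional duty on 0470.77.66 from Vinoria: +35% ad valorem. Applied ad valorem rate = 35%.
Duty = ¥312,112.36 × 35% + 2,699 × ¥4.40 = ¥121,114.93.
Total = ¥25,920.08 + ¥0.00 + ¥121,114.93 = ¥147,035.01.

¥147,035.01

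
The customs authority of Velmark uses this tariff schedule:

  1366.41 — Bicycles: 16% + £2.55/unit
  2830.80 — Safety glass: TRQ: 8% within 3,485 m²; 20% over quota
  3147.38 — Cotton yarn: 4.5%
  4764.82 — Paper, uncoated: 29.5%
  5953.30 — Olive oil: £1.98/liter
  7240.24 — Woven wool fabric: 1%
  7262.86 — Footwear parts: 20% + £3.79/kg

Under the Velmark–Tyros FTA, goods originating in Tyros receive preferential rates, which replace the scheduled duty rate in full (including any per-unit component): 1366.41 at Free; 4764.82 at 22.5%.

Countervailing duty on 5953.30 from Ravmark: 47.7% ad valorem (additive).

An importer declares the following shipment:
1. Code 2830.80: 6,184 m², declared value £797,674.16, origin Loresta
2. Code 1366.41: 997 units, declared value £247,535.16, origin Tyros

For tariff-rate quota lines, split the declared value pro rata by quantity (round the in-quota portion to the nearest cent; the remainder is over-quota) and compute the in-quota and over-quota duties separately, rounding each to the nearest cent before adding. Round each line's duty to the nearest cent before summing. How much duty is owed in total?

Line 1 (2830.80, Loresta, 6,184 m², £797,674.16):
Code 2830.80 is under a tariff-rate quota (threshold 3,485 m²). In-quota: 3,485 m² at 8%; over-quota: 2,699 m² at 20%.
Pro-rata value split: in-quota = £797,674.16 × 3,485/6,184 = £449,530.15; over-quota = £797,674.16 − £449,530.15 = £348,144.01.
In-quota duty = £449,530.15 × 8% = £35,962.41. Over-quota duty = £348,144.01 × 20% = £69,628.80.
Line duty = £35,962.41 + £69,628.80 = £105,591.21.
Line 2 (1366.41, Tyros, 997 units, £247,535.16):
Base rate for 1366.41 is 16% + £2.55/unit.
Origin Tyros qualifies under the Velmark–Tyros agreement and 1366.41 is covered: preferential rate Free applies instead.
Duty = £247,535.16 × 0% = £0.00.
Total = £105,591.21 + £0.00 = £105,591.21.

£105,591.21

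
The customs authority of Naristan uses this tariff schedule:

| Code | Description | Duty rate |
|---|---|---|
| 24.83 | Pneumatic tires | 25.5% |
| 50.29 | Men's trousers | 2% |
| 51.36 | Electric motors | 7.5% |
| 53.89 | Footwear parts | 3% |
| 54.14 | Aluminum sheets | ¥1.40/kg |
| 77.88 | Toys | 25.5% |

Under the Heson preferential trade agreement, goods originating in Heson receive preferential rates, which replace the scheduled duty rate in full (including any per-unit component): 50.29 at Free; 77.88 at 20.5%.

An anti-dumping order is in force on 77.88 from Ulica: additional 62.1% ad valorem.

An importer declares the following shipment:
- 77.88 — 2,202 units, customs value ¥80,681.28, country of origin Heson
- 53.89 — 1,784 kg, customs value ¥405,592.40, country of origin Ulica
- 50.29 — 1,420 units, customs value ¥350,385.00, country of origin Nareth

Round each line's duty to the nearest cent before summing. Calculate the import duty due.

Line 1 (77.88, Heson, 2,202 units, ¥80,681.28):
Base rate for 77.88 is 25.5%.
Origin Heson qualifies under the Naristan–Heson agreement and 77.88 is covered: preferential rate 20.5% applies instead.
The additional-duty order on 77.88 targets Ulica, not Heson; it does not apply.
Duty = ¥80,681.28 × 20.5% = ¥16,539.66.
Line 2 (53.89, Ulica, 1,784 kg, ¥405,592.40):
Base rate for 53.89 is 3%.
Duty = ¥405,592.40 × 3% = ¥12,167.77.
Line 3 (50.29, Nareth, 1,420 units, ¥350,385.00):
Base rate for 50.29 is 2%.
50.29 has an FTA preferential rate, but origin Nareth is not Heson; base rate stands.
Duty = ¥350,385.00 × 2% = ¥7,007.70.
Total = ¥16,539.66 + ¥12,167.77 + ¥7,007.70 = ¥35,715.13.

¥35,715.13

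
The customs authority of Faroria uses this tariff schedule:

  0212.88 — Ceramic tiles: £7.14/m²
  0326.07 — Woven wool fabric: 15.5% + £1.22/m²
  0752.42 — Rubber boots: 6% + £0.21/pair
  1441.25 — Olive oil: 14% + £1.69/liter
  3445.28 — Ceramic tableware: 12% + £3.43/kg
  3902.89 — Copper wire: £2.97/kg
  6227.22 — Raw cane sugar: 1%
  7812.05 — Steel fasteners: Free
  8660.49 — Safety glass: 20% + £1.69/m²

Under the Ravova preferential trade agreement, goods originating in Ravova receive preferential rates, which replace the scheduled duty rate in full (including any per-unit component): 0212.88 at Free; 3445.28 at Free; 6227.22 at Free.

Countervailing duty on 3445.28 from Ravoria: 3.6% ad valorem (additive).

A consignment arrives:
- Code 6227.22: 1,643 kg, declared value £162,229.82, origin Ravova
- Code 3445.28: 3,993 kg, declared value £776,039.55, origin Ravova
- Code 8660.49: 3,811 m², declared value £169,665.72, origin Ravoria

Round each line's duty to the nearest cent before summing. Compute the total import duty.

£40,373.73

Line 1 (6227.22, Ravova, 1,643 kg, £162,229.82):
Base rate for 6227.22 is 1%.
Origin Ravova qualifies under the Faroria–Ravova agreement and 6227.22 is covered: preferential rate Free applies instead.
Duty = £162,229.82 × 0% = £0.00.
Line 2 (3445.28, Ravova, 3,993 kg, £776,039.55):
Base rate for 3445.28 is 12% + £3.43/kg.
Origin Ravova qualifies under the Faroria–Ravova agreement and 3445.28 is covered: preferential rate Free applies instead.
The additional-duty order on 3445.28 targets Ravoria, not Ravova; it does not apply.
Duty = £776,039.55 × 0% = £0.00.
Line 3 (8660.49, Ravoria, 3,811 m², £169,665.72):
Base rate for 8660.49 is 20% + £1.69/m².
Duty = £169,665.72 × 20% + 3,811 × £1.69 = £40,373.73.
Total = £0.00 + £0.00 + £40,373.73 = £40,373.73.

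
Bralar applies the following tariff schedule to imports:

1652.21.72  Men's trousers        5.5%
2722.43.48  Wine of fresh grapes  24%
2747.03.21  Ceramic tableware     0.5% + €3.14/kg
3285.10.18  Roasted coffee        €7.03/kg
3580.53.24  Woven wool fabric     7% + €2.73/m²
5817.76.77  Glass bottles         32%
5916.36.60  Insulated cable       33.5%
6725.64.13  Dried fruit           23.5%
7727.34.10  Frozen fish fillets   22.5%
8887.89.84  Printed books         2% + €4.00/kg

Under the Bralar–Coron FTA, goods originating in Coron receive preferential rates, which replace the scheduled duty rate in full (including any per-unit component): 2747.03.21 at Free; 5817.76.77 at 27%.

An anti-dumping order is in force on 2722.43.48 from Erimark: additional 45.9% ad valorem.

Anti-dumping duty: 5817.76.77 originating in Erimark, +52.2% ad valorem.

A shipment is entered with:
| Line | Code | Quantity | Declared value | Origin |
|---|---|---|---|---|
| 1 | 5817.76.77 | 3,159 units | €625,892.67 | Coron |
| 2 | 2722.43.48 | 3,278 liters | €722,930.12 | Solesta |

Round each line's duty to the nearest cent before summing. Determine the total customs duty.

€342,494.25

Line 1 (5817.76.77, Coron, 3,159 units, €625,892.67):
Base rate for 5817.76.77 is 32%.
Origin Coron qualifies under the Bralar–Coron agreement and 5817.76.77 is covered: preferential rate 27% applies instead.
The additional-duty order on 5817.76.77 targets Erimark, not Coron; it does not apply.
Duty = €625,892.67 × 27% = €168,991.02.
Line 2 (2722.43.48, Solesta, 3,278 liters, €722,930.12):
Base rate for 2722.43.48 is 24%.
The additional-duty order on 2722.43.48 targets Erimark, not Solesta; it does not apply.
Duty = €722,930.12 × 24% = €173,503.23.
Total = €168,991.02 + €173,503.23 = €342,494.25.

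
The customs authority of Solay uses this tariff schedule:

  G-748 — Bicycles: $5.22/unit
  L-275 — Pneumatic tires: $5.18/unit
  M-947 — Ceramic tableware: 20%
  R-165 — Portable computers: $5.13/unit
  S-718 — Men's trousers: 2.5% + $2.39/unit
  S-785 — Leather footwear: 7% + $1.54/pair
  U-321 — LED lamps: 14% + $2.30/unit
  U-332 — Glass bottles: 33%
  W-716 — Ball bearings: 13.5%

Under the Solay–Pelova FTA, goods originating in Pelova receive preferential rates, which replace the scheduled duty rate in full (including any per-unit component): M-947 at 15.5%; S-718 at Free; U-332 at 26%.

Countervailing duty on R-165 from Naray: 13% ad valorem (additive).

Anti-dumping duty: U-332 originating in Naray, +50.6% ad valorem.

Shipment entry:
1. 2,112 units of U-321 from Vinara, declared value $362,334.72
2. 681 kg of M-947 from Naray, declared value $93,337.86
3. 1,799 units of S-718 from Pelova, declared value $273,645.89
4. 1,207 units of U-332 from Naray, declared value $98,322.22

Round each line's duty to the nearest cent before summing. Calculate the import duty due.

Line 1 (U-321, Vinara, 2,112 units, $362,334.72):
Base rate for U-321 is 14% + $2.30/unit.
Duty = $362,334.72 × 14% + 2,112 × $2.30 = $55,584.46.
Line 2 (M-947, Naray, 681 kg, $93,337.86):
Base rate for M-947 is 20%.
M-947 has an FTA preferential rate, but origin Naray is not Pelova; base rate stands.
Duty = $93,337.86 × 20% = $18,667.57.
Line 3 (S-718, Pelova, 1,799 units, $273,645.89):
Base rate for S-718 is 2.5% + $2.39/unit.
Origin Pelova qualifies under the Solay–Pelova agreement and S-718 is covered: preferential rate Free applies instead.
Duty = $273,645.89 × 0% = $0.00.
Line 4 (U-332, Naray, 1,207 units, $98,322.22):
Base rate for U-332 is 33%.
U-332 has an FTA preferential rate, but origin Naray is not Pelova; base rate stands.
Additional duty on U-332 from Naray: +50.6%. Applied ad valorem rate: 33% + 50.6% = 83.6%.
Duty = $98,322.22 × 83.6% = $82,197.38.
Total = $55,584.46 + $18,667.57 + $0.00 + $82,197.38 = $156,449.41.

$156,449.41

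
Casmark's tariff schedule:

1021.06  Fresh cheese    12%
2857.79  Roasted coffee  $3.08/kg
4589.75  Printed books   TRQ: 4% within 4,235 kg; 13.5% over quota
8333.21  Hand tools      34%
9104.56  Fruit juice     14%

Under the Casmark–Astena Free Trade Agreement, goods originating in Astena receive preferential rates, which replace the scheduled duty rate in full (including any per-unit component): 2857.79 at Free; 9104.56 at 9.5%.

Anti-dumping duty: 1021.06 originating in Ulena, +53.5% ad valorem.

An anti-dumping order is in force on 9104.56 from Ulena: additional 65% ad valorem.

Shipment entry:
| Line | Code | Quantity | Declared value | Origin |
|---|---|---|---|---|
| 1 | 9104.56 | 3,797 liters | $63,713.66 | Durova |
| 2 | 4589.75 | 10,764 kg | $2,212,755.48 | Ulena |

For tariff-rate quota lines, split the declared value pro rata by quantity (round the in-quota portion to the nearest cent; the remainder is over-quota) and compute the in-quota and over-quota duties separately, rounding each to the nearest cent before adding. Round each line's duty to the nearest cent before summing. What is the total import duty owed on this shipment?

$224,935.95

Line 1 (9104.56, Durova, 3,797 liters, $63,713.66):
Base rate for 9104.56 is 14%.
9104.56 has an FTA preferential rate, but origin Durova is not Astena; base rate stands.
The additional-duty order on 9104.56 targets Ulena, not Durova; it does not apply.
Duty = $63,713.66 × 14% = $8,919.91.
Line 2 (4589.75, Ulena, 10,764 kg, $2,212,755.48):
Code 4589.75 is under a tariff-rate quota (threshold 4,235 kg). In-quota: 4,235 kg at 4%; over-quota: 6,529 kg at 13.5%.
Pro-rata value split: in-quota = $2,212,755.48 × 4,235/10,764 = $870,588.95; over-quota = $2,212,755.48 − $870,588.95 = $1,342,166.53.
In-quota duty = $870,588.95 × 4% = $34,823.56. Over-quota duty = $1,342,166.53 × 13.5% = $181,192.48.
Line duty = $34,823.56 + $181,192.48 = $216,016.04.
Total = $8,919.91 + $216,016.04 = $224,935.95.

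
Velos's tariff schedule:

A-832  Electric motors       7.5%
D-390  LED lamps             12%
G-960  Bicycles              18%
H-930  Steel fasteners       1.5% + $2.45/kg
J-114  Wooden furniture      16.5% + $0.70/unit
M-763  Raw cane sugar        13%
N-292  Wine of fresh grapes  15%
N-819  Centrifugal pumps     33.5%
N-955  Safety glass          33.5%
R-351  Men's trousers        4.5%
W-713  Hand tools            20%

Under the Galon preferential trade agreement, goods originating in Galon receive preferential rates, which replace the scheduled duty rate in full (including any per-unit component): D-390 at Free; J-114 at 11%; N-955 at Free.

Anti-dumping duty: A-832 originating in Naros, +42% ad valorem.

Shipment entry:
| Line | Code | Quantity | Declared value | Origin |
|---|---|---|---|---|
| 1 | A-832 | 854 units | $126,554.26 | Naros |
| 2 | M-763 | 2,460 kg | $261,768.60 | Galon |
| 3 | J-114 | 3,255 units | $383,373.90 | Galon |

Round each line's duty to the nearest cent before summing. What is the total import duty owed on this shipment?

Line 1 (A-832, Naros, 854 units, $126,554.26):
Base rate for A-832 is 7.5%.
Additional duty on A-832 from Naros: +42%. Applied ad valorem rate: 7.5% + 42% = 49.5%.
Duty = $126,554.26 × 49.5% = $62,644.36.
Line 2 (M-763, Galon, 2,460 kg, $261,768.60):
Base rate for M-763 is 13%.
Origin Galon is the FTA partner but M-763 is not on the preference list; base rate stands.
Duty = $261,768.60 × 13% = $34,029.92.
Line 3 (J-114, Galon, 3,255 units, $383,373.90):
Base rate for J-114 is 16.5% + $0.70/unit.
Origin Galon qualifies under the Velos–Galon agreement and J-114 is covered: preferential rate 11% applies instead.
Duty = $383,373.90 × 11% = $42,171.13.
Total = $62,644.36 + $34,029.92 + $42,171.13 = $138,845.41.

$138,845.41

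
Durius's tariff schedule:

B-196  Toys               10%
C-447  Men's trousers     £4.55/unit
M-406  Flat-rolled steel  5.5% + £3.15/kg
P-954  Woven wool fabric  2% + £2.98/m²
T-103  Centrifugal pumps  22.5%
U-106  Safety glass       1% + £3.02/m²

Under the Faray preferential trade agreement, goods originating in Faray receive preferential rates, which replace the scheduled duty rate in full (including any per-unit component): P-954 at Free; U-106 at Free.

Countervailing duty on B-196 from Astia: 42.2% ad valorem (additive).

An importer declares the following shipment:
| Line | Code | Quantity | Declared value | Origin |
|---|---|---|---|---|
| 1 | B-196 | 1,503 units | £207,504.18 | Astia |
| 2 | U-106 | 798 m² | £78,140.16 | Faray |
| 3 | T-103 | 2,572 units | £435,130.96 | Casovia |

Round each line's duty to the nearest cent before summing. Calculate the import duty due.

£206,221.65

Line 1 (B-196, Astia, 1,503 units, £207,504.18):
Base rate for B-196 is 10%.
Additional duty on B-196 from Astia: +42.2%. Applied ad valorem rate: 10% + 42.2% = 52.2%.
Duty = £207,504.18 × 52.2% = £108,317.18.
Line 2 (U-106, Faray, 798 m², £78,140.16):
Base rate for U-106 is 1% + £3.02/m².
Origin Faray qualifies under the Durius–Faray agreement and U-106 is covered: preferential rate Free applies instead.
Duty = £78,140.16 × 0% = £0.00.
Line 3 (T-103, Casovia, 2,572 units, £435,130.96):
Base rate for T-103 is 22.5%.
Duty = £435,130.96 × 22.5% = £97,904.47.
Total = £108,317.18 + £0.00 + £97,904.47 = £206,221.65.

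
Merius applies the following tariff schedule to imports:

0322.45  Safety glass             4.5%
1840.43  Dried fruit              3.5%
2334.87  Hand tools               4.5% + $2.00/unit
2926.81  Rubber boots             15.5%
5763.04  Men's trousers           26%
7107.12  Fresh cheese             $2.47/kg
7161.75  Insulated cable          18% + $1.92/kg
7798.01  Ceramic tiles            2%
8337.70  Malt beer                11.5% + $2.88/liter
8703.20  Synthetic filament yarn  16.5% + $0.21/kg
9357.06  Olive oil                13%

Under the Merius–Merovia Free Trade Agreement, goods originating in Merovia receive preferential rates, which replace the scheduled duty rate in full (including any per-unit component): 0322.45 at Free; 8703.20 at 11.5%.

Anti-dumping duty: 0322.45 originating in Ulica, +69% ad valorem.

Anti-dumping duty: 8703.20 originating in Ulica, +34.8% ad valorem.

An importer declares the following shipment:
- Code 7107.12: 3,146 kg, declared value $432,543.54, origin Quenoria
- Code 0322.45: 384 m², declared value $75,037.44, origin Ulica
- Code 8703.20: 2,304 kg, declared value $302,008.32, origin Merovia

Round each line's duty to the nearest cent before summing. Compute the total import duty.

Line 1 (7107.12, Quenoria, 3,146 kg, $432,543.54):
Base rate for 7107.12 is $2.47/kg.
Duty = 3,146 × $2.47 = $7,770.62.
Line 2 (0322.45, Ulica, 384 m², $75,037.44):
Base rate for 0322.45 is 4.5%.
0322.45 has an FTA preferential rate, but origin Ulica is not Merovia; base rate stands.
Additional duty on 0322.45 from Ulica: +69%. Applied ad valorem rate: 4.5% + 69% = 73.5%.
Duty = $75,037.44 × 73.5% = $55,152.52.
Line 3 (8703.20, Merovia, 2,304 kg, $302,008.32):
Base rate for 8703.20 is 16.5% + $0.21/kg.
Origin Merovia qualifies under the Merius–Merovia agreement and 8703.20 is covered: preferential rate 11.5% applies instead.
The additional-duty order on 8703.20 targets Ulica, not Merovia; it does not apply.
Duty = $302,008.32 × 11.5% = $34,730.96.
Total = $7,770.62 + $55,152.52 + $34,730.96 = $97,654.10.

$97,654.10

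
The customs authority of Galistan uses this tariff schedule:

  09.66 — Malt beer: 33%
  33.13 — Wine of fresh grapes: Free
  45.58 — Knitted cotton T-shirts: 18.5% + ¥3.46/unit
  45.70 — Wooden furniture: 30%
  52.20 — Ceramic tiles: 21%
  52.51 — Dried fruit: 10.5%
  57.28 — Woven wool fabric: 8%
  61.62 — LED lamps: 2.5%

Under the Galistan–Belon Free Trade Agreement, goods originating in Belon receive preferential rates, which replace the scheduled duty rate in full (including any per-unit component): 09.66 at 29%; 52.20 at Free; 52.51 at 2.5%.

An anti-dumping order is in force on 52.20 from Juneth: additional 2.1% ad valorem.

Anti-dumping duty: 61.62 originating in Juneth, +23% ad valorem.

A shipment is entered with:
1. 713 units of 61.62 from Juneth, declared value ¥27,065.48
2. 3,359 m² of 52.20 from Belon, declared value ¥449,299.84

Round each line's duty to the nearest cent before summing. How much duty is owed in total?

¥6,901.70

Line 1 (61.62, Juneth, 713 units, ¥27,065.48):
Base rate for 61.62 is 2.5%.
Additional duty on 61.62 from Juneth: +23%. Applied ad valorem rate: 2.5% + 23% = 25.5%.
Duty = ¥27,065.48 × 25.5% = ¥6,901.70.
Line 2 (52.20, Belon, 3,359 m², ¥449,299.84):
Base rate for 52.20 is 21%.
Origin Belon qualifies under the Galistan–Belon agreement and 52.20 is covered: preferential rate Free applies instead.
The additional-duty order on 52.20 targets Juneth, not Belon; it does not apply.
Duty = ¥449,299.84 × 0% = ¥0.00.
Total = ¥6,901.70 + ¥0.00 = ¥6,901.70.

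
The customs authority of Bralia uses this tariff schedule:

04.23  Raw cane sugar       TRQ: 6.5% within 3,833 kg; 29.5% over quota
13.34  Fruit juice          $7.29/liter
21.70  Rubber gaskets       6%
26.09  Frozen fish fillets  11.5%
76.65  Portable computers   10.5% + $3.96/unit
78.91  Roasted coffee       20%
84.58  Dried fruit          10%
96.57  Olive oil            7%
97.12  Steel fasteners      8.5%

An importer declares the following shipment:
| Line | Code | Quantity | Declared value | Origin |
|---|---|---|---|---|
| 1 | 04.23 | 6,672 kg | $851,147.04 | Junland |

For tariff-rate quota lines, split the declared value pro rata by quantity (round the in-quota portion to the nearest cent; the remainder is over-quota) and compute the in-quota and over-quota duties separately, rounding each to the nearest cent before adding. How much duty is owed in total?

$138,623.94

Line 1 (04.23, Junland, 6,672 kg, $851,147.04):
Code 04.23 is under a tariff-rate quota (threshold 3,833 kg). In-quota: 3,833 kg at 6.5%; over-quota: 2,839 kg at 29.5%.
Pro-rata value split: in-quota = $851,147.04 × 3,833/6,672 = $488,975.81; over-quota = $851,147.04 − $488,975.81 = $362,171.23.
In-quota duty = $488,975.81 × 6.5% = $31,783.43. Over-quota duty = $362,171.23 × 29.5% = $106,840.51.
Line duty = $31,783.43 + $106,840.51 = $138,623.94.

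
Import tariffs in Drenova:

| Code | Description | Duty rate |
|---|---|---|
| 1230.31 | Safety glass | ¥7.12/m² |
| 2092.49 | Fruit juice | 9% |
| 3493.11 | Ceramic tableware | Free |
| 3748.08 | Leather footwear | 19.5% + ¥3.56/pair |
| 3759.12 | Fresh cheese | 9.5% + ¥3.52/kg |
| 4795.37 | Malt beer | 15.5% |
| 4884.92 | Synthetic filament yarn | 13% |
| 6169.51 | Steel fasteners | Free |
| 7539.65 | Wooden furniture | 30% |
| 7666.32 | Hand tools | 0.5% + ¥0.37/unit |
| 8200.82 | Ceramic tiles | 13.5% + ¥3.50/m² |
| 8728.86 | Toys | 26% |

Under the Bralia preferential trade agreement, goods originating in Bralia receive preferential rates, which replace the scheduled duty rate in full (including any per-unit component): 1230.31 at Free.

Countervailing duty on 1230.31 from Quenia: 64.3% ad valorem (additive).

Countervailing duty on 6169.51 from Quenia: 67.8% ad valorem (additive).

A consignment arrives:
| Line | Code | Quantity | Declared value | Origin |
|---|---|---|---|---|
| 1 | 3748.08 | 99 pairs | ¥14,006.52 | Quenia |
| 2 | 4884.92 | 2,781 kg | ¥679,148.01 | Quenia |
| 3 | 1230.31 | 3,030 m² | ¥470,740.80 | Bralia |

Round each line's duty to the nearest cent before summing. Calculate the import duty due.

Line 1 (3748.08, Quenia, 99 pairs, ¥14,006.52):
Base rate for 3748.08 is 19.5% + ¥3.56/pair.
Duty = ¥14,006.52 × 19.5% + 99 × ¥3.56 = ¥3,083.71.
Line 2 (4884.92, Quenia, 2,781 kg, ¥679,148.01):
Base rate for 4884.92 is 13%.
Duty = ¥679,148.01 × 13% = ¥88,289.24.
Line 3 (1230.31, Bralia, 3,030 m², ¥470,740.80):
Base rate for 1230.31 is ¥7.12/m².
Origin Bralia qualifies under the Drenova–Bralia agreement and 1230.31 is covered: preferential rate Free applies instead.
The additional-duty order on 1230.31 targets Quenia, not Bralia; it does not apply.
Duty = ¥470,740.80 × 0% = ¥0.00.
Total = ¥3,083.71 + ¥88,289.24 + ¥0.00 = ¥91,372.95.

¥91,372.95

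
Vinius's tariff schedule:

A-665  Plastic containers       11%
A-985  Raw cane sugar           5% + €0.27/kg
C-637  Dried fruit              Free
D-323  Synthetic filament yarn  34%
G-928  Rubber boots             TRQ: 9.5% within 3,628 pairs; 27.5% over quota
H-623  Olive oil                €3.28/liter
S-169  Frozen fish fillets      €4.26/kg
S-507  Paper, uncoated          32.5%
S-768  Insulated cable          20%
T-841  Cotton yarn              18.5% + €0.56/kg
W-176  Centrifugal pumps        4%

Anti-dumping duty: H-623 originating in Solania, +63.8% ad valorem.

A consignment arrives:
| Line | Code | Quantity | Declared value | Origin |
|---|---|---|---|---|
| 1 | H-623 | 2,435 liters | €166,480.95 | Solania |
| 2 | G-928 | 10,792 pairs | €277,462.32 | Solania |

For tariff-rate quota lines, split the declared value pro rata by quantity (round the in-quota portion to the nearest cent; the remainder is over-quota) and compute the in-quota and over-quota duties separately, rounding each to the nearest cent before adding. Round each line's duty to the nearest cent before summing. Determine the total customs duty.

Line 1 (H-623, Solania, 2,435 liters, €166,480.95):
Base rate for H-623 is €3.28/liter.
Additional duty on H-623 from Solania: +63.8% ad valorem. Applied ad valorem rate = 63.8%.
Duty = €166,480.95 × 63.8% + 2,435 × €3.28 = €114,201.65.
Line 2 (G-928, Solania, 10,792 pairs, €277,462.32):
Code G-928 is under a tariff-rate quota (threshold 3,628 pairs). In-quota: 3,628 pairs at 9.5%; over-quota: 7,164 pairs at 27.5%.
Pro-rata value split: in-quota = €277,462.32 × 3,628/10,792 = €93,275.88; over-quota = €277,462.32 − €93,275.88 = €184,186.44.
In-quota duty = €93,275.88 × 9.5% = €8,861.21. Over-quota duty = €184,186.44 × 27.5% = €50,651.27.
Line duty = €8,861.21 + €50,651.27 = €59,512.48.
Total = €114,201.65 + €59,512.48 = €173,714.13.

€173,714.13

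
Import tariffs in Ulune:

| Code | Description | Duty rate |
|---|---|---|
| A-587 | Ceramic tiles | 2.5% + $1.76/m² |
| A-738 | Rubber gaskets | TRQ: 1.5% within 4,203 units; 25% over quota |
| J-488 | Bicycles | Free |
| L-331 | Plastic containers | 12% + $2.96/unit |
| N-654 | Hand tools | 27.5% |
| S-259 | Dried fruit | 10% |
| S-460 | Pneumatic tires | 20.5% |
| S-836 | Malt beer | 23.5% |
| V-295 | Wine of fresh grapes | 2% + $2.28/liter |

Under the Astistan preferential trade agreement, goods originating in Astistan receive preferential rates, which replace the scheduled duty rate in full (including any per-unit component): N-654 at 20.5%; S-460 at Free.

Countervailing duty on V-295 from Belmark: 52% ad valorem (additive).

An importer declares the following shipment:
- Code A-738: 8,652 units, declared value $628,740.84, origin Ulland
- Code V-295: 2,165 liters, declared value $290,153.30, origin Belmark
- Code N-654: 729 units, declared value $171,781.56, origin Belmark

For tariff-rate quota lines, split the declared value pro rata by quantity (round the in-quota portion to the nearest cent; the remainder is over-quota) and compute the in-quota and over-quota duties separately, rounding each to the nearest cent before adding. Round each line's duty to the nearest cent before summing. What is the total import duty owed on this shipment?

Line 1 (A-738, Ulland, 8,652 units, $628,740.84):
Code A-738 is under a tariff-rate quota (threshold 4,203 units). In-quota: 4,203 units at 1.5%; over-quota: 4,449 units at 25%.
Pro-rata value split: in-quota = $628,740.84 × 4,203/8,652 = $305,432.01; over-quota = $628,740.84 − $305,432.01 = $323,308.83.
In-quota duty = $305,432.01 × 1.5% = $4,581.48. Over-quota duty = $323,308.83 × 25% = $80,827.21.
Line duty = $4,581.48 + $80,827.21 = $85,408.69.
Line 2 (V-295, Belmark, 2,165 liters, $290,153.30):
Base rate for V-295 is 2% + $2.28/liter.
Additional duty on V-295 from Belmark: +52%. Applied ad valorem rate: 2% + 52% = 54%.
Duty = $290,153.30 × 54% + 2,165 × $2.28 = $161,618.98.
Line 3 (N-654, Belmark, 729 units, $171,781.56):
Base rate for N-654 is 27.5%.
N-654 has an FTA preferential rate, but origin Belmark is not Astistan; base rate stands.
Duty = $171,781.56 × 27.5% = $47,239.93.
Total = $85,408.69 + $161,618.98 + $47,239.93 = $294,267.60.

$294,267.60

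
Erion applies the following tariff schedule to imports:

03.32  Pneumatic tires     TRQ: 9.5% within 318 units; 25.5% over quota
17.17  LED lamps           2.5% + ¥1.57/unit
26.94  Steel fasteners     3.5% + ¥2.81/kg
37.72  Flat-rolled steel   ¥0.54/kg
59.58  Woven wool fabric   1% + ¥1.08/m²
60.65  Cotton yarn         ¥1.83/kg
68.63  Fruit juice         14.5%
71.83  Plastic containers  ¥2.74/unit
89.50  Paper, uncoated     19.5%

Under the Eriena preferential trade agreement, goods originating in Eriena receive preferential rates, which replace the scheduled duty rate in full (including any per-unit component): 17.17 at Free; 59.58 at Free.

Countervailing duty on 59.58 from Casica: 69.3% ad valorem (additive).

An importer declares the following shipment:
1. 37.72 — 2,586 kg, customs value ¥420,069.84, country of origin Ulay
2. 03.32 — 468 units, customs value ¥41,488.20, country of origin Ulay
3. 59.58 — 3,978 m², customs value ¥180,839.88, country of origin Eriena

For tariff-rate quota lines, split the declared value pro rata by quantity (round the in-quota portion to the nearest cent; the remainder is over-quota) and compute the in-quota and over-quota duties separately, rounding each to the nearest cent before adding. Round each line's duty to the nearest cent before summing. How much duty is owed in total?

¥7,465.42

Line 1 (37.72, Ulay, 2,586 kg, ¥420,069.84):
Base rate for 37.72 is ¥0.54/kg.
Duty = 2,586 × ¥0.54 = ¥1,396.44.
Line 2 (03.32, Ulay, 468 units, ¥41,488.20):
Code 03.32 is under a tariff-rate quota (threshold 318 units). In-quota: 318 units at 9.5%; over-quota: 150 units at 25.5%.
Pro-rata value split: in-quota = ¥41,488.20 × 318/468 = ¥28,190.70; over-quota = ¥41,488.20 − ¥28,190.70 = ¥13,297.50.
In-quota duty = ¥28,190.70 × 9.5% = ¥2,678.12. Over-quota duty = ¥13,297.50 × 25.5% = ¥3,390.86.
Line duty = ¥2,678.12 + ¥3,390.86 = ¥6,068.98.
Line 3 (59.58, Eriena, 3,978 m², ¥180,839.88):
Base rate for 59.58 is 1% + ¥1.08/m².
Origin Eriena qualifies under the Erion–Eriena agreement and 59.58 is covered: preferential rate Free applies instead.
The additional-duty order on 59.58 targets Casica, not Eriena; it does not apply.
Duty = ¥180,839.88 × 0% = ¥0.00.
Total = ¥1,396.44 + ¥6,068.98 + ¥0.00 = ¥7,465.42.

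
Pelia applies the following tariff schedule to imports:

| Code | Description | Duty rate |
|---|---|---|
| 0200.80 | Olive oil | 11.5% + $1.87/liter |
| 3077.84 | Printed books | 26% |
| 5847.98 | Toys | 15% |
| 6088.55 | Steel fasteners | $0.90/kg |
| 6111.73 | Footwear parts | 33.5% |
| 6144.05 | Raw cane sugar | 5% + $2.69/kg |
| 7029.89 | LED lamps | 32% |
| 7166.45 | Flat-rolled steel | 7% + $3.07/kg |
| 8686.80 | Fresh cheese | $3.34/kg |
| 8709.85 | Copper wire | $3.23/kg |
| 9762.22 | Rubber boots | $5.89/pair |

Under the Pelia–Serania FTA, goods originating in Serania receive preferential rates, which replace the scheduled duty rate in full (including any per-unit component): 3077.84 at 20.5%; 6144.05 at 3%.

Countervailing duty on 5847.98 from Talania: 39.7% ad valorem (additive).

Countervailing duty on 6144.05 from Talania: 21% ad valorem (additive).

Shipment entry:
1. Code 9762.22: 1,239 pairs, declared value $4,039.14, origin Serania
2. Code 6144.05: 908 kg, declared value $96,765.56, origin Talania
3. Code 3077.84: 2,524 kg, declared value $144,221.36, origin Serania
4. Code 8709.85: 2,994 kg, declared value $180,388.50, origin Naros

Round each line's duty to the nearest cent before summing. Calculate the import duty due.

$74,135.28

Line 1 (9762.22, Serania, 1,239 pairs, $4,039.14):
Base rate for 9762.22 is $5.89/pair.
Origin Serania is the FTA partner but 9762.22 is not on the preference list; base rate stands.
Duty = 1,239 × $5.89 = $7,297.71.
Line 2 (6144.05, Talania, 908 kg, $96,765.56):
Base rate for 6144.05 is 5% + $2.69/kg.
6144.05 has an FTA preferential rate, but origin Talania is not Serania; base rate stands.
Additional duty on 6144.05 from Talania: +21%. Applied ad valorem rate: 5% + 21% = 26%.
Duty = $96,765.56 × 26% + 908 × $2.69 = $27,601.57.
Line 3 (3077.84, Serania, 2,524 kg, $144,221.36):
Base rate for 3077.84 is 26%.
Origin Serania qualifies under the Pelia–Serania agreement and 3077.84 is covered: preferential rate 20.5% applies instead.
Duty = $144,221.36 × 20.5% = $29,565.38.
Line 4 (8709.85, Naros, 2,994 kg, $180,388.50):
Base rate for 8709.85 is $3.23/kg.
Duty = 2,994 × $3.23 = $9,670.62.
Total = $7,297.71 + $27,601.57 + $29,565.38 + $9,670.62 = $74,135.28.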